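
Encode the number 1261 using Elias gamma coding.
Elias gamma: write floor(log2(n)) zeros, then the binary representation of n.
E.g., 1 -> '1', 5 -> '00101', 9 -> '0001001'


num_bits = floor(log2(1261)) + 1 = 11
leading_zeros = num_bits - 1 = 10
binary(1261) = 10011101101

Elias gamma(1261) = '0000000000' + '10011101101' = 000000000010011101101 (21 bits)


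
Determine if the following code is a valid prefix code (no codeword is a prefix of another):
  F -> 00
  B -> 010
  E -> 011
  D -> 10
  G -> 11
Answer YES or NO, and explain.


Checking each pair (does one codeword prefix another?):
  F='00' vs B='010': no prefix
  F='00' vs E='011': no prefix
  F='00' vs D='10': no prefix
  F='00' vs G='11': no prefix
  B='010' vs F='00': no prefix
  B='010' vs E='011': no prefix
  B='010' vs D='10': no prefix
  B='010' vs G='11': no prefix
  E='011' vs F='00': no prefix
  E='011' vs B='010': no prefix
  E='011' vs D='10': no prefix
  E='011' vs G='11': no prefix
  D='10' vs F='00': no prefix
  D='10' vs B='010': no prefix
  D='10' vs E='011': no prefix
  D='10' vs G='11': no prefix
  G='11' vs F='00': no prefix
  G='11' vs B='010': no prefix
  G='11' vs E='011': no prefix
  G='11' vs D='10': no prefix
No violation found over all pairs.

YES -- this is a valid prefix code. No codeword is a prefix of any other codeword.


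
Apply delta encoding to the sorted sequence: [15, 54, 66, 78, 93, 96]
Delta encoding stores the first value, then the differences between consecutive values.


First value: 15
Deltas:
  54 - 15 = 39
  66 - 54 = 12
  78 - 66 = 12
  93 - 78 = 15
  96 - 93 = 3


Delta encoded: [15, 39, 12, 12, 15, 3]


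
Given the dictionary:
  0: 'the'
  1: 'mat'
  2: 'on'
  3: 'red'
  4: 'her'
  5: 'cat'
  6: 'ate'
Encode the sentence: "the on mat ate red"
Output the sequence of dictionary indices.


Look up each word in the dictionary:
  'the' -> 0
  'on' -> 2
  'mat' -> 1
  'ate' -> 6
  'red' -> 3

Encoded: [0, 2, 1, 6, 3]


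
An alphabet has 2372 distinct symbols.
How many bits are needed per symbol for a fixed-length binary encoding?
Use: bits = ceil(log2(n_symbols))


log2(2372) = 11.2119
Bracket: 2^11 = 2048 < 2372 <= 2^12 = 4096
So ceil(log2(2372)) = 12

bits = ceil(log2(2372)) = ceil(11.2119) = 12 bits


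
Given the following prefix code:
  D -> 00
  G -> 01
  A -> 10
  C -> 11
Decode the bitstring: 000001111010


Decoding step by step:
Bits 00 -> D
Bits 00 -> D
Bits 01 -> G
Bits 11 -> C
Bits 10 -> A
Bits 10 -> A


Decoded message: DDGCAA


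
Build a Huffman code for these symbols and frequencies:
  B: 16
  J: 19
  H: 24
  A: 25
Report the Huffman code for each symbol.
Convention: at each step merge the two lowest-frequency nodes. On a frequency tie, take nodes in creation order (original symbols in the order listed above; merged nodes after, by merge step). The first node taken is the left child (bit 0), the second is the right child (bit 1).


Huffman tree construction:
Step 1: Merge B(16) + J(19) = 35
Step 2: Merge H(24) + A(25) = 49
Step 3: Merge (B+J)(35) + (H+A)(49) = 84
Read each symbol's code off the tree from the root (left child = 0, right child = 1).

Codes:
  B: 00 (length 2)
  J: 01 (length 2)
  H: 10 (length 2)
  A: 11 (length 2)
Average code length: 168/84 = 2.0000 bits/symbol


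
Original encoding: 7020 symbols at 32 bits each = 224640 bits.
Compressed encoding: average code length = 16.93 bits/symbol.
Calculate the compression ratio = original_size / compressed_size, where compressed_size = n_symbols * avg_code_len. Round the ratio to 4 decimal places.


original_size = n_symbols * orig_bits = 7020 * 32 = 224640 bits
compressed_size = n_symbols * avg_code_len = 7020 * 16.93 = 118848.6 bits
ratio = original_size / compressed_size = 224640 / 118848.6 = 1.8901

Compression ratio = 1.8901


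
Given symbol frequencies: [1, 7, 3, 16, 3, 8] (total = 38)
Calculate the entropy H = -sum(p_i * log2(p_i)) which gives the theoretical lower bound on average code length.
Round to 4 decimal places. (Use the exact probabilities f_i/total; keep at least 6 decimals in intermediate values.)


Per-symbol terms -p_i * log2(p_i) with p_i = f_i/38:
  p = 1/38 = 0.026316: log2(p) = -5.247928, -p*log2(p) = 0.138103
  p = 7/38 = 0.184211: log2(p) = -2.440573, -p*log2(p) = 0.449579
  p = 3/38 = 0.078947: log2(p) = -3.662965, -p*log2(p) = 0.289181
  p = 16/38 = 0.421053: log2(p) = -1.247928, -p*log2(p) = 0.525443
  p = 3/38 = 0.078947: log2(p) = -3.662965, -p*log2(p) = 0.289181
  p = 8/38 = 0.210526: log2(p) = -2.247928, -p*log2(p) = 0.473248
H = 0.138103 + 0.449579 + 0.289181 + 0.525443 + 0.289181 + 0.473248 = 2.164735

H = 2.1647 bits/symbol


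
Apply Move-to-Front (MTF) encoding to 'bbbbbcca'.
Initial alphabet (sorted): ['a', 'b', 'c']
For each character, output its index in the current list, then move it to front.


MTF encoding:
'b': index 1 in ['a', 'b', 'c'] -> ['b', 'a', 'c']
'b': index 0 in ['b', 'a', 'c'] -> ['b', 'a', 'c']
'b': index 0 in ['b', 'a', 'c'] -> ['b', 'a', 'c']
'b': index 0 in ['b', 'a', 'c'] -> ['b', 'a', 'c']
'b': index 0 in ['b', 'a', 'c'] -> ['b', 'a', 'c']
'c': index 2 in ['b', 'a', 'c'] -> ['c', 'b', 'a']
'c': index 0 in ['c', 'b', 'a'] -> ['c', 'b', 'a']
'a': index 2 in ['c', 'b', 'a'] -> ['a', 'c', 'b']


Output: [1, 0, 0, 0, 0, 2, 0, 2]


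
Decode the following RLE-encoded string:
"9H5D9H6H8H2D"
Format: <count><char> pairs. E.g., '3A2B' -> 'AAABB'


Expanding each <count><char> pair:
  9H -> 'HHHHHHHHH'
  5D -> 'DDDDD'
  9H -> 'HHHHHHHHH'
  6H -> 'HHHHHH'
  8H -> 'HHHHHHHH'
  2D -> 'DD'

Decoded = HHHHHHHHHDDDDDHHHHHHHHHHHHHHHHHHHHHHHDD


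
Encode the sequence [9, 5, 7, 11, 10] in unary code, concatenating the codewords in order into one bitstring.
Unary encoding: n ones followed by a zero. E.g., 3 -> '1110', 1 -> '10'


Encode each number as n ones followed by a terminating 0:
  9 -> 1111111110 (10 bits)
  5 -> 111110 (6 bits)
  7 -> 11111110 (8 bits)
  11 -> 111111111110 (12 bits)
  10 -> 11111111110 (11 bits)
Total length = 10 + 6 + 8 + 12 + 11 = 47 bits.

Unary([9, 5, 7, 11, 10]) = 11111111101111101111111011111111111011111111110 (47 bits)


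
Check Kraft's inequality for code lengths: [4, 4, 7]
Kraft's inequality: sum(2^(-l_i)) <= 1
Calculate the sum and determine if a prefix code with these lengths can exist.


Sum = 2^(-4) + 2^(-4) + 2^(-7)
    = 0.0625 + 0.0625 + 0.0078125
    = 17/128 = 0.1328125
Since 0.1328125 <= 1, Kraft's inequality IS satisfied.
A prefix code with these lengths CAN exist.

Kraft sum = 0.1328125. Satisfied.


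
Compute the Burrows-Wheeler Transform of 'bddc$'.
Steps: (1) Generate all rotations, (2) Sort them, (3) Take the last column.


Rotations (sorted):
  0: $bddc -> last char: c
  1: bddc$ -> last char: $
  2: c$bdd -> last char: d
  3: dc$bd -> last char: d
  4: ddc$b -> last char: b


BWT = c$ddb


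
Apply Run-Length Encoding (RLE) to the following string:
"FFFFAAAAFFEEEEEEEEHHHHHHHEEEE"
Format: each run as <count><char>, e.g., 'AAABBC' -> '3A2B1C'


Scanning runs left to right:
  i=0: run of 'F' x 4 -> '4F'
  i=4: run of 'A' x 4 -> '4A'
  i=8: run of 'F' x 2 -> '2F'
  i=10: run of 'E' x 8 -> '8E'
  i=18: run of 'H' x 7 -> '7H'
  i=25: run of 'E' x 4 -> '4E'

RLE = 4F4A2F8E7H4E


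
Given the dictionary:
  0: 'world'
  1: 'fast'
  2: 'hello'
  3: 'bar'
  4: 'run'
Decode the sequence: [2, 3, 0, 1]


Look up each index in the dictionary:
  2 -> 'hello'
  3 -> 'bar'
  0 -> 'world'
  1 -> 'fast'

Decoded: "hello bar world fast"


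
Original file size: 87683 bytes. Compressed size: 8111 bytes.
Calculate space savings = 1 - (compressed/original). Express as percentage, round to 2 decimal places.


ratio = compressed/original = 8111/87683 = 0.092504
savings = 1 - ratio = 1 - 0.092504 = 0.907496
as a percentage: 0.907496 * 100 = 90.75%

Space savings = 1 - 8111/87683 = 90.75%


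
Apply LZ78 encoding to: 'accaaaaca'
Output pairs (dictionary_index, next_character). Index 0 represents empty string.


LZ78 encoding steps:
Dictionary: {0: ''}
Step 1: w='' (idx 0), next='a' -> output (0, 'a'), add 'a' as idx 1
Step 2: w='' (idx 0), next='c' -> output (0, 'c'), add 'c' as idx 2
Step 3: w='c' (idx 2), next='a' -> output (2, 'a'), add 'ca' as idx 3
Step 4: w='a' (idx 1), next='a' -> output (1, 'a'), add 'aa' as idx 4
Step 5: w='a' (idx 1), next='c' -> output (1, 'c'), add 'ac' as idx 5
Step 6: w='a' (idx 1), end of input -> output (1, '')


Encoded: [(0, 'a'), (0, 'c'), (2, 'a'), (1, 'a'), (1, 'c'), (1, '')]


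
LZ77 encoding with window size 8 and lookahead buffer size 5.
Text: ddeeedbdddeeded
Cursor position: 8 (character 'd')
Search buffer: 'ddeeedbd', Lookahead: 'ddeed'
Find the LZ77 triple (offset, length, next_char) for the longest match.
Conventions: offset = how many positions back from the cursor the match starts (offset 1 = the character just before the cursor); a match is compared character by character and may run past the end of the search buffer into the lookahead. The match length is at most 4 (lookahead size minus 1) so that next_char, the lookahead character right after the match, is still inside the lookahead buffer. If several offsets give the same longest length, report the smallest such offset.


Try each offset into the search buffer:
  offset=1 (pos 7, char 'd'): match length 2
  offset=2 (pos 6, char 'b'): match length 0
  offset=3 (pos 5, char 'd'): match length 1
  offset=4 (pos 4, char 'e'): match length 0
  offset=5 (pos 3, char 'e'): match length 0
  offset=6 (pos 2, char 'e'): match length 0
  offset=7 (pos 1, char 'd'): match length 1
  offset=8 (pos 0, char 'd'): match length 4
Longest match has length 4 at offset 8.
next_char = character at position 8 + 4 = 12 -> 'd'

Best match: offset=8, length=4 (matching 'ddee' starting at position 0)
LZ77 triple: (8, 4, 'd')


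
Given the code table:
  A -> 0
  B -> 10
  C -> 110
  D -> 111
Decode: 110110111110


Decoding:
110 -> C
110 -> C
111 -> D
110 -> C


Result: CCDC


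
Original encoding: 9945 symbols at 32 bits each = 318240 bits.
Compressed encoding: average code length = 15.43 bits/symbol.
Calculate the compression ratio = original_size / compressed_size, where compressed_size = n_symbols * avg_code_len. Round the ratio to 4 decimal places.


original_size = n_symbols * orig_bits = 9945 * 32 = 318240 bits
compressed_size = n_symbols * avg_code_len = 9945 * 15.43 = 153451.35 bits
ratio = original_size / compressed_size = 318240 / 153451.35 = 2.0739

Compression ratio = 2.0739


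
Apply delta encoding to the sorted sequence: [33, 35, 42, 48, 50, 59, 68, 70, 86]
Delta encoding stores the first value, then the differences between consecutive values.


First value: 33
Deltas:
  35 - 33 = 2
  42 - 35 = 7
  48 - 42 = 6
  50 - 48 = 2
  59 - 50 = 9
  68 - 59 = 9
  70 - 68 = 2
  86 - 70 = 16


Delta encoded: [33, 2, 7, 6, 2, 9, 9, 2, 16]


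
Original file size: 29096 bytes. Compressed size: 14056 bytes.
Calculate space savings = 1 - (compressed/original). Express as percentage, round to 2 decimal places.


ratio = compressed/original = 14056/29096 = 0.48309
savings = 1 - ratio = 1 - 0.48309 = 0.51691
as a percentage: 0.51691 * 100 = 51.69%

Space savings = 1 - 14056/29096 = 51.69%


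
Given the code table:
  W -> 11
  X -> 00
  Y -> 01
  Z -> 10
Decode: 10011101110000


Decoding:
10 -> Z
01 -> Y
11 -> W
01 -> Y
11 -> W
00 -> X
00 -> X


Result: ZYWYWXX


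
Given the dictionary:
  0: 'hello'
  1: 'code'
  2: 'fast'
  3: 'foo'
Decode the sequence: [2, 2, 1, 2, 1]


Look up each index in the dictionary:
  2 -> 'fast'
  2 -> 'fast'
  1 -> 'code'
  2 -> 'fast'
  1 -> 'code'

Decoded: "fast fast code fast code"


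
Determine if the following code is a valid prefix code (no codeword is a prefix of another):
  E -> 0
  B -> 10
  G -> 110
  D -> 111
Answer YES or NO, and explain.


Checking each pair (does one codeword prefix another?):
  E='0' vs B='10': no prefix
  E='0' vs G='110': no prefix
  E='0' vs D='111': no prefix
  B='10' vs E='0': no prefix
  B='10' vs G='110': no prefix
  B='10' vs D='111': no prefix
  G='110' vs E='0': no prefix
  G='110' vs B='10': no prefix
  G='110' vs D='111': no prefix
  D='111' vs E='0': no prefix
  D='111' vs B='10': no prefix
  D='111' vs G='110': no prefix
No violation found over all pairs.

YES -- this is a valid prefix code. No codeword is a prefix of any other codeword.


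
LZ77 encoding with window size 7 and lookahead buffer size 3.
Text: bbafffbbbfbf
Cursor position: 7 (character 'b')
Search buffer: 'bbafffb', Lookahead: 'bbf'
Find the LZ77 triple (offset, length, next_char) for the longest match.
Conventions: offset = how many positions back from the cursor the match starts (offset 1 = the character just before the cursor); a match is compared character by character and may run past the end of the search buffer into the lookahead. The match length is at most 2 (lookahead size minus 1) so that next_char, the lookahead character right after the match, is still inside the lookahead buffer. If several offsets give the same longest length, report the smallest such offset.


Try each offset into the search buffer:
  offset=1 (pos 6, char 'b'): match length 2
  offset=2 (pos 5, char 'f'): match length 0
  offset=3 (pos 4, char 'f'): match length 0
  offset=4 (pos 3, char 'f'): match length 0
  offset=5 (pos 2, char 'a'): match length 0
  offset=6 (pos 1, char 'b'): match length 1
  offset=7 (pos 0, char 'b'): match length 2
Longest match has length 2, found at offsets 1, 7; take the smallest, offset 1.
next_char = character at position 7 + 2 = 9 -> 'f'

Best match: offset=1, length=2 (matching 'bb' starting at position 6)
LZ77 triple: (1, 2, 'f')


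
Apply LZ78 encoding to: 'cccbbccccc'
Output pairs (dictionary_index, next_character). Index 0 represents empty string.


LZ78 encoding steps:
Dictionary: {0: ''}
Step 1: w='' (idx 0), next='c' -> output (0, 'c'), add 'c' as idx 1
Step 2: w='c' (idx 1), next='c' -> output (1, 'c'), add 'cc' as idx 2
Step 3: w='' (idx 0), next='b' -> output (0, 'b'), add 'b' as idx 3
Step 4: w='b' (idx 3), next='c' -> output (3, 'c'), add 'bc' as idx 4
Step 5: w='cc' (idx 2), next='c' -> output (2, 'c'), add 'ccc' as idx 5
Step 6: w='c' (idx 1), end of input -> output (1, '')


Encoded: [(0, 'c'), (1, 'c'), (0, 'b'), (3, 'c'), (2, 'c'), (1, '')]


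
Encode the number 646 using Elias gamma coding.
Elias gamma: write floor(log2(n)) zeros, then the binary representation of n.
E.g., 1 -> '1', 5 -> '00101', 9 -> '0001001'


num_bits = floor(log2(646)) + 1 = 10
leading_zeros = num_bits - 1 = 9
binary(646) = 1010000110

Elias gamma(646) = '000000000' + '1010000110' = 0000000001010000110 (19 bits)


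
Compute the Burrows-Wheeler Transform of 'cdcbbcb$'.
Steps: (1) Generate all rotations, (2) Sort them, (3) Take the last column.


Rotations (sorted):
  0: $cdcbbcb -> last char: b
  1: b$cdcbbc -> last char: c
  2: bbcb$cdc -> last char: c
  3: bcb$cdcb -> last char: b
  4: cb$cdcbb -> last char: b
  5: cbbcb$cd -> last char: d
  6: cdcbbcb$ -> last char: $
  7: dcbbcb$c -> last char: c


BWT = bccbbd$c


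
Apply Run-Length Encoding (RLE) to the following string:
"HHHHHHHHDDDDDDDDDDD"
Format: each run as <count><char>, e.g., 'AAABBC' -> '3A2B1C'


Scanning runs left to right:
  i=0: run of 'H' x 8 -> '8H'
  i=8: run of 'D' x 11 -> '11D'

RLE = 8H11D


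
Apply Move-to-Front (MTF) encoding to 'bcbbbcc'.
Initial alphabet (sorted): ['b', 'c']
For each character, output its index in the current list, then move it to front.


MTF encoding:
'b': index 0 in ['b', 'c'] -> ['b', 'c']
'c': index 1 in ['b', 'c'] -> ['c', 'b']
'b': index 1 in ['c', 'b'] -> ['b', 'c']
'b': index 0 in ['b', 'c'] -> ['b', 'c']
'b': index 0 in ['b', 'c'] -> ['b', 'c']
'c': index 1 in ['b', 'c'] -> ['c', 'b']
'c': index 0 in ['c', 'b'] -> ['c', 'b']


Output: [0, 1, 1, 0, 0, 1, 0]


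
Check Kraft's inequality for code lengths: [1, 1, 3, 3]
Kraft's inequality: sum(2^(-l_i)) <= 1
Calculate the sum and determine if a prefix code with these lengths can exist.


Sum = 2^(-1) + 2^(-1) + 2^(-3) + 2^(-3)
    = 0.5 + 0.5 + 0.125 + 0.125
    = 10/8 = 1.25
Since 1.25 > 1, Kraft's inequality is NOT satisfied.
A prefix code with these lengths CANNOT exist.

Kraft sum = 1.25. Not satisfied.


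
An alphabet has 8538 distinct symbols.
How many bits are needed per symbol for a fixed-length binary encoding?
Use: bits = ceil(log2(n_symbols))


log2(8538) = 13.0597
Bracket: 2^13 = 8192 < 8538 <= 2^14 = 16384
So ceil(log2(8538)) = 14

bits = ceil(log2(8538)) = ceil(13.0597) = 14 bits


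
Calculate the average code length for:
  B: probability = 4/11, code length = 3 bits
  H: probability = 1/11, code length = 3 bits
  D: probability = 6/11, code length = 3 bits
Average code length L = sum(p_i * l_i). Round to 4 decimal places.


Weighted contributions p_i * l_i:
  B: (4/11) * 3 = 12/11
  H: (1/11) * 3 = 3/11
  D: (6/11) * 3 = 18/11
Sum = (12 + 3 + 18)/11 = 33/11

L = 33/11 = 3.0000 bits/symbol


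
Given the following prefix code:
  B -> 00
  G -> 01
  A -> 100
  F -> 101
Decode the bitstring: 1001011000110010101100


Decoding step by step:
Bits 100 -> A
Bits 101 -> F
Bits 100 -> A
Bits 01 -> G
Bits 100 -> A
Bits 101 -> F
Bits 01 -> G
Bits 100 -> A


Decoded message: AFAGAFGA


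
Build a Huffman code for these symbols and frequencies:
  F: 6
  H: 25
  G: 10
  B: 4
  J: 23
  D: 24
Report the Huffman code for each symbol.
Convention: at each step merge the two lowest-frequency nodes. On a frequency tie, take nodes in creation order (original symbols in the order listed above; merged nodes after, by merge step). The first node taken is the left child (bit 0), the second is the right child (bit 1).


Huffman tree construction:
Step 1: Merge B(4) + F(6) = 10
Step 2: Merge G(10) + (B+F)(10) = 20
Step 3: Merge (G+(B+F))(20) + J(23) = 43
Step 4: Merge D(24) + H(25) = 49
Step 5: Merge ((G+(B+F))+J)(43) + (D+H)(49) = 92
Read each symbol's code off the tree from the root (left child = 0, right child = 1).

Codes:
  F: 0011 (length 4)
  H: 11 (length 2)
  G: 000 (length 3)
  B: 0010 (length 4)
  J: 01 (length 2)
  D: 10 (length 2)
Average code length: 214/92 = 2.3261 bits/symbol


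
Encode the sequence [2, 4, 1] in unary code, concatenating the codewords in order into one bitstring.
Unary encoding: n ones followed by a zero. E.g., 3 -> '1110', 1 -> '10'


Encode each number as n ones followed by a terminating 0:
  2 -> 110 (3 bits)
  4 -> 11110 (5 bits)
  1 -> 10 (2 bits)
Total length = 3 + 5 + 2 = 10 bits.

Unary([2, 4, 1]) = 1101111010 (10 bits)


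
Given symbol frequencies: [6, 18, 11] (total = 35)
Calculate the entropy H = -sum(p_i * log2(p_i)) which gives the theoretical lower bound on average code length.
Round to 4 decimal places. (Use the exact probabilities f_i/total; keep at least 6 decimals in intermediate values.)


Per-symbol terms -p_i * log2(p_i) with p_i = f_i/35:
  p = 6/35 = 0.171429: log2(p) = -2.544321, -p*log2(p) = 0.436169
  p = 18/35 = 0.514286: log2(p) = -0.959358, -p*log2(p) = 0.493384
  p = 11/35 = 0.314286: log2(p) = -1.669851, -p*log2(p) = 0.524810
H = 0.436169 + 0.493384 + 0.524810 = 1.454363

H = 1.4544 bits/symbol


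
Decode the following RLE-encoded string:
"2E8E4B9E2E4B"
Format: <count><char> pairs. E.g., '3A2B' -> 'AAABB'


Expanding each <count><char> pair:
  2E -> 'EE'
  8E -> 'EEEEEEEE'
  4B -> 'BBBB'
  9E -> 'EEEEEEEEE'
  2E -> 'EE'
  4B -> 'BBBB'

Decoded = EEEEEEEEEEBBBBEEEEEEEEEEEBBBB


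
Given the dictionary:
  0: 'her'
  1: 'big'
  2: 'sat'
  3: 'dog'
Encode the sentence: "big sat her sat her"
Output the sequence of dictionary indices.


Look up each word in the dictionary:
  'big' -> 1
  'sat' -> 2
  'her' -> 0
  'sat' -> 2
  'her' -> 0

Encoded: [1, 2, 0, 2, 0]


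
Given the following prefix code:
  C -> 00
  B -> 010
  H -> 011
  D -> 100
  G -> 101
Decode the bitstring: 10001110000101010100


Decoding step by step:
Bits 100 -> D
Bits 011 -> H
Bits 100 -> D
Bits 00 -> C
Bits 101 -> G
Bits 010 -> B
Bits 100 -> D


Decoded message: DHDCGBD


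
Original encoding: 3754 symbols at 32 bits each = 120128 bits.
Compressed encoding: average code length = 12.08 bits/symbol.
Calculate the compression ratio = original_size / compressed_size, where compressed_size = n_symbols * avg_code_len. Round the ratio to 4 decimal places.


original_size = n_symbols * orig_bits = 3754 * 32 = 120128 bits
compressed_size = n_symbols * avg_code_len = 3754 * 12.08 = 45348.32 bits
ratio = original_size / compressed_size = 120128 / 45348.32 = 2.649

Compression ratio = 2.649


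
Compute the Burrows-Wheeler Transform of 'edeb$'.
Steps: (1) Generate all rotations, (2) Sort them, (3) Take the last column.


Rotations (sorted):
  0: $edeb -> last char: b
  1: b$ede -> last char: e
  2: deb$e -> last char: e
  3: eb$ed -> last char: d
  4: edeb$ -> last char: $


BWT = beed$


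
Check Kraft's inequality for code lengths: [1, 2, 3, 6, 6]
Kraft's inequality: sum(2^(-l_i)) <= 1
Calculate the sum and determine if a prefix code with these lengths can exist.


Sum = 2^(-1) + 2^(-2) + 2^(-3) + 2^(-6) + 2^(-6)
    = 0.5 + 0.25 + 0.125 + 0.015625 + 0.015625
    = 58/64 = 0.90625
Since 0.90625 <= 1, Kraft's inequality IS satisfied.
A prefix code with these lengths CAN exist.

Kraft sum = 0.90625. Satisfied.


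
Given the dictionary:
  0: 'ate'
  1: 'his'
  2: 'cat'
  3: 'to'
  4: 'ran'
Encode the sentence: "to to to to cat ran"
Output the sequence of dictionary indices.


Look up each word in the dictionary:
  'to' -> 3
  'to' -> 3
  'to' -> 3
  'to' -> 3
  'cat' -> 2
  'ran' -> 4

Encoded: [3, 3, 3, 3, 2, 4]


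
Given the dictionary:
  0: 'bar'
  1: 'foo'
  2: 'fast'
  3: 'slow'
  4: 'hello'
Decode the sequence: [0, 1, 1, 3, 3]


Look up each index in the dictionary:
  0 -> 'bar'
  1 -> 'foo'
  1 -> 'foo'
  3 -> 'slow'
  3 -> 'slow'

Decoded: "bar foo foo slow slow"


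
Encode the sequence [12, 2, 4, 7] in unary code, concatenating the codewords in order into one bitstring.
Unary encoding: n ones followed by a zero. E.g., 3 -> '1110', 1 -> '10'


Encode each number as n ones followed by a terminating 0:
  12 -> 1111111111110 (13 bits)
  2 -> 110 (3 bits)
  4 -> 11110 (5 bits)
  7 -> 11111110 (8 bits)
Total length = 13 + 3 + 5 + 8 = 29 bits.

Unary([12, 2, 4, 7]) = 11111111111101101111011111110 (29 bits)


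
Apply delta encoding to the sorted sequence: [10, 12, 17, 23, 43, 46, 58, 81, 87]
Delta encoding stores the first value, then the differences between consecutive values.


First value: 10
Deltas:
  12 - 10 = 2
  17 - 12 = 5
  23 - 17 = 6
  43 - 23 = 20
  46 - 43 = 3
  58 - 46 = 12
  81 - 58 = 23
  87 - 81 = 6


Delta encoded: [10, 2, 5, 6, 20, 3, 12, 23, 6]


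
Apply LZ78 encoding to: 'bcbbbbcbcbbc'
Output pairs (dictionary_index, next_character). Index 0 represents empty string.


LZ78 encoding steps:
Dictionary: {0: ''}
Step 1: w='' (idx 0), next='b' -> output (0, 'b'), add 'b' as idx 1
Step 2: w='' (idx 0), next='c' -> output (0, 'c'), add 'c' as idx 2
Step 3: w='b' (idx 1), next='b' -> output (1, 'b'), add 'bb' as idx 3
Step 4: w='bb' (idx 3), next='c' -> output (3, 'c'), add 'bbc' as idx 4
Step 5: w='b' (idx 1), next='c' -> output (1, 'c'), add 'bc' as idx 5
Step 6: w='bbc' (idx 4), end of input -> output (4, '')


Encoded: [(0, 'b'), (0, 'c'), (1, 'b'), (3, 'c'), (1, 'c'), (4, '')]


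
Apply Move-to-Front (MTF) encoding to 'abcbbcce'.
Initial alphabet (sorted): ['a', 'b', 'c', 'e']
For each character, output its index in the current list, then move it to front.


MTF encoding:
'a': index 0 in ['a', 'b', 'c', 'e'] -> ['a', 'b', 'c', 'e']
'b': index 1 in ['a', 'b', 'c', 'e'] -> ['b', 'a', 'c', 'e']
'c': index 2 in ['b', 'a', 'c', 'e'] -> ['c', 'b', 'a', 'e']
'b': index 1 in ['c', 'b', 'a', 'e'] -> ['b', 'c', 'a', 'e']
'b': index 0 in ['b', 'c', 'a', 'e'] -> ['b', 'c', 'a', 'e']
'c': index 1 in ['b', 'c', 'a', 'e'] -> ['c', 'b', 'a', 'e']
'c': index 0 in ['c', 'b', 'a', 'e'] -> ['c', 'b', 'a', 'e']
'e': index 3 in ['c', 'b', 'a', 'e'] -> ['e', 'c', 'b', 'a']


Output: [0, 1, 2, 1, 0, 1, 0, 3]


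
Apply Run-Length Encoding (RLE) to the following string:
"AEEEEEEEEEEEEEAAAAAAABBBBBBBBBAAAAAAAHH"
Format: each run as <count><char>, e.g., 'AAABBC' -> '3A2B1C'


Scanning runs left to right:
  i=0: run of 'A' x 1 -> '1A'
  i=1: run of 'E' x 13 -> '13E'
  i=14: run of 'A' x 7 -> '7A'
  i=21: run of 'B' x 9 -> '9B'
  i=30: run of 'A' x 7 -> '7A'
  i=37: run of 'H' x 2 -> '2H'

RLE = 1A13E7A9B7A2H


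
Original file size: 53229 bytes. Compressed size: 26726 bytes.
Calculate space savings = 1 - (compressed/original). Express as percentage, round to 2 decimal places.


ratio = compressed/original = 26726/53229 = 0.502095
savings = 1 - ratio = 1 - 0.502095 = 0.497905
as a percentage: 0.497905 * 100 = 49.79%

Space savings = 1 - 26726/53229 = 49.79%


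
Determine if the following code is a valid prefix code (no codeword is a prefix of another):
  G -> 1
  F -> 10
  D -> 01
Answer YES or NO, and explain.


Checking each pair (does one codeword prefix another?):
  G='1' vs F='10': prefix -- VIOLATION

NO -- this is NOT a valid prefix code. G (1) is a prefix of F (10).


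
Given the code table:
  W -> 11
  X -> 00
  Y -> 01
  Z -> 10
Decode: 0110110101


Decoding:
01 -> Y
10 -> Z
11 -> W
01 -> Y
01 -> Y


Result: YZWYY


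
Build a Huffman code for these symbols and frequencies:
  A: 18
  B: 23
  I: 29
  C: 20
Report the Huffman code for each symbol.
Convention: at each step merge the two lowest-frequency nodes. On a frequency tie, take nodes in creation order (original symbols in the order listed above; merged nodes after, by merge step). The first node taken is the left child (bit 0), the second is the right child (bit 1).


Huffman tree construction:
Step 1: Merge A(18) + C(20) = 38
Step 2: Merge B(23) + I(29) = 52
Step 3: Merge (A+C)(38) + (B+I)(52) = 90
Read each symbol's code off the tree from the root (left child = 0, right child = 1).

Codes:
  A: 00 (length 2)
  B: 10 (length 2)
  I: 11 (length 2)
  C: 01 (length 2)
Average code length: 180/90 = 2.0000 bits/symbol


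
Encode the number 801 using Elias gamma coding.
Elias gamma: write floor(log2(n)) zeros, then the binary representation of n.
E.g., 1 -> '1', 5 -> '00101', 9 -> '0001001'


num_bits = floor(log2(801)) + 1 = 10
leading_zeros = num_bits - 1 = 9
binary(801) = 1100100001

Elias gamma(801) = '000000000' + '1100100001' = 0000000001100100001 (19 bits)


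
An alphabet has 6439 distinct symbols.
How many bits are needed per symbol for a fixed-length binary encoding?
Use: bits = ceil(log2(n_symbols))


log2(6439) = 12.6526
Bracket: 2^12 = 4096 < 6439 <= 2^13 = 8192
So ceil(log2(6439)) = 13

bits = ceil(log2(6439)) = ceil(12.6526) = 13 bits


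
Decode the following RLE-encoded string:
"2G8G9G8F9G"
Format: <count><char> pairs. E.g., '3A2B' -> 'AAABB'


Expanding each <count><char> pair:
  2G -> 'GG'
  8G -> 'GGGGGGGG'
  9G -> 'GGGGGGGGG'
  8F -> 'FFFFFFFF'
  9G -> 'GGGGGGGGG'

Decoded = GGGGGGGGGGGGGGGGGGGFFFFFFFFGGGGGGGGG


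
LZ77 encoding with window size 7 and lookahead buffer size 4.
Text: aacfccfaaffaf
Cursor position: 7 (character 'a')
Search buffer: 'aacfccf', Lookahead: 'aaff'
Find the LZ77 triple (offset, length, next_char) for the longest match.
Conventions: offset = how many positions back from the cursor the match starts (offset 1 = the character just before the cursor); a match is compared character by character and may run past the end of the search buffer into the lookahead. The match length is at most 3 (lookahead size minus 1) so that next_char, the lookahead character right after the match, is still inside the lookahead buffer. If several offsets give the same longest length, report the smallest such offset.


Try each offset into the search buffer:
  offset=1 (pos 6, char 'f'): match length 0
  offset=2 (pos 5, char 'c'): match length 0
  offset=3 (pos 4, char 'c'): match length 0
  offset=4 (pos 3, char 'f'): match length 0
  offset=5 (pos 2, char 'c'): match length 0
  offset=6 (pos 1, char 'a'): match length 1
  offset=7 (pos 0, char 'a'): match length 2
Longest match has length 2 at offset 7.
next_char = character at position 7 + 2 = 9 -> 'f'

Best match: offset=7, length=2 (matching 'aa' starting at position 0)
LZ77 triple: (7, 2, 'f')


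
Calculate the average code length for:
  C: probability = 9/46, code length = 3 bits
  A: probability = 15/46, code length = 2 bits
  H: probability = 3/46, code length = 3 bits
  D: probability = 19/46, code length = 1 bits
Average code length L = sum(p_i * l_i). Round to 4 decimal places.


Weighted contributions p_i * l_i:
  C: (9/46) * 3 = 27/46
  A: (15/46) * 2 = 30/46
  H: (3/46) * 3 = 9/46
  D: (19/46) * 1 = 19/46
Sum = (27 + 30 + 9 + 19)/46 = 85/46

L = 85/46 = 1.8478 bits/symbol


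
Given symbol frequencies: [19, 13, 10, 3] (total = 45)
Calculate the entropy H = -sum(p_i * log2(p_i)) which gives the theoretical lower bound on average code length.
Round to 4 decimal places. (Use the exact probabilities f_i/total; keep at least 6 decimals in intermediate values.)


Per-symbol terms -p_i * log2(p_i) with p_i = f_i/45:
  p = 19/45 = 0.422222: log2(p) = -1.243926, -p*log2(p) = 0.525213
  p = 13/45 = 0.288889: log2(p) = -1.791413, -p*log2(p) = 0.517519
  p = 10/45 = 0.222222: log2(p) = -2.169925, -p*log2(p) = 0.482206
  p = 3/45 = 0.066667: log2(p) = -3.906891, -p*log2(p) = 0.260459
H = 0.525213 + 0.517519 + 0.482206 + 0.260459 = 1.785397

H = 1.7854 bits/symbol


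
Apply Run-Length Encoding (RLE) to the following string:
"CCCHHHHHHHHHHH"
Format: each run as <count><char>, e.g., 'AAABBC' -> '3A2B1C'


Scanning runs left to right:
  i=0: run of 'C' x 3 -> '3C'
  i=3: run of 'H' x 11 -> '11H'

RLE = 3C11H


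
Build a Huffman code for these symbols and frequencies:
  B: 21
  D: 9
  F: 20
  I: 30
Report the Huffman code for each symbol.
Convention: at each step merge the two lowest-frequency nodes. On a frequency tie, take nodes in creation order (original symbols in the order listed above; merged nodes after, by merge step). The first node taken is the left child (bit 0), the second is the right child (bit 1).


Huffman tree construction:
Step 1: Merge D(9) + F(20) = 29
Step 2: Merge B(21) + (D+F)(29) = 50
Step 3: Merge I(30) + (B+(D+F))(50) = 80
Read each symbol's code off the tree from the root (left child = 0, right child = 1).

Codes:
  B: 10 (length 2)
  D: 110 (length 3)
  F: 111 (length 3)
  I: 0 (length 1)
Average code length: 159/80 = 1.9875 bits/symbol


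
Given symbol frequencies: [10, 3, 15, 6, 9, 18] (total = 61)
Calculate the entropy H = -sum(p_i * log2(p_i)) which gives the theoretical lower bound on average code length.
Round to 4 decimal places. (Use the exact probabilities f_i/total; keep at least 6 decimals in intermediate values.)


Per-symbol terms -p_i * log2(p_i) with p_i = f_i/61:
  p = 10/61 = 0.163934: log2(p) = -2.608809, -p*log2(p) = 0.427674
  p = 3/61 = 0.049180: log2(p) = -4.345775, -p*log2(p) = 0.213727
  p = 15/61 = 0.245902: log2(p) = -2.023847, -p*log2(p) = 0.497667
  p = 6/61 = 0.098361: log2(p) = -3.345775, -p*log2(p) = 0.329093
  p = 9/61 = 0.147541: log2(p) = -2.760812, -p*log2(p) = 0.407333
  p = 18/61 = 0.295082: log2(p) = -1.760812, -p*log2(p) = 0.519584
H = 0.427674 + 0.213727 + 0.497667 + 0.329093 + 0.407333 + 0.519584 = 2.395078

H = 2.3951 bits/symbol


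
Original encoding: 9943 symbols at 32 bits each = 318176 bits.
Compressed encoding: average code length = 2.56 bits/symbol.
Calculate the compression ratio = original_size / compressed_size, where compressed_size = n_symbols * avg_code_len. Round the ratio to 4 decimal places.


original_size = n_symbols * orig_bits = 9943 * 32 = 318176 bits
compressed_size = n_symbols * avg_code_len = 9943 * 2.56 = 25454.08 bits
ratio = original_size / compressed_size = 318176 / 25454.08 = 12.5

Compression ratio = 12.5


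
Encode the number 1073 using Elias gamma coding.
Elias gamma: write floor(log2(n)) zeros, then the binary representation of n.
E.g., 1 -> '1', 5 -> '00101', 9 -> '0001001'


num_bits = floor(log2(1073)) + 1 = 11
leading_zeros = num_bits - 1 = 10
binary(1073) = 10000110001

Elias gamma(1073) = '0000000000' + '10000110001' = 000000000010000110001 (21 bits)


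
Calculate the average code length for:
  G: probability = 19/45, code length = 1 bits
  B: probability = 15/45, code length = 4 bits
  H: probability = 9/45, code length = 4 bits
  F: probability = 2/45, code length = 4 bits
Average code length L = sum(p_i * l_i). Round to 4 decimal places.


Weighted contributions p_i * l_i:
  G: (19/45) * 1 = 19/45
  B: (15/45) * 4 = 60/45
  H: (9/45) * 4 = 36/45
  F: (2/45) * 4 = 8/45
Sum = (19 + 60 + 36 + 8)/45 = 123/45

L = 123/45 = 2.7333 bits/symbol


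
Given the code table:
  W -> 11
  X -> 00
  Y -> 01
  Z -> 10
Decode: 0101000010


Decoding:
01 -> Y
01 -> Y
00 -> X
00 -> X
10 -> Z


Result: YYXXZ


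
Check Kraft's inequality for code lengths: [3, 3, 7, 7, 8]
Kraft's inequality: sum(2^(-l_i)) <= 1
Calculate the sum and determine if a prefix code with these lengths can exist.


Sum = 2^(-3) + 2^(-3) + 2^(-7) + 2^(-7) + 2^(-8)
    = 0.125 + 0.125 + 0.0078125 + 0.0078125 + 0.00390625
    = 69/256 = 0.26953125
Since 0.26953125 <= 1, Kraft's inequality IS satisfied.
A prefix code with these lengths CAN exist.

Kraft sum = 0.26953125. Satisfied.


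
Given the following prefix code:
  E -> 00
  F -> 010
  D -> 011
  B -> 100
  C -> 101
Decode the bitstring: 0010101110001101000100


Decoding step by step:
Bits 00 -> E
Bits 101 -> C
Bits 011 -> D
Bits 100 -> B
Bits 011 -> D
Bits 010 -> F
Bits 00 -> E
Bits 100 -> B


Decoded message: ECDBDFEB


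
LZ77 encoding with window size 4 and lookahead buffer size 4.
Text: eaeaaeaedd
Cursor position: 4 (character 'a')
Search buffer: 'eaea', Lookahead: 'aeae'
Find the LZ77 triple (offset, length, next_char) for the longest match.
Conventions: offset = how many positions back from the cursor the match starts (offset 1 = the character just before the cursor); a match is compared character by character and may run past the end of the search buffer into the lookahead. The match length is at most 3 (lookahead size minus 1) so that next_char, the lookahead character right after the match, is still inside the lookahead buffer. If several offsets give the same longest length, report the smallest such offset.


Try each offset into the search buffer:
  offset=1 (pos 3, char 'a'): match length 1
  offset=2 (pos 2, char 'e'): match length 0
  offset=3 (pos 1, char 'a'): match length 3
  offset=4 (pos 0, char 'e'): match length 0
Longest match has length 3 at offset 3.
next_char = character at position 4 + 3 = 7 -> 'e'

Best match: offset=3, length=3 (matching 'aea' starting at position 1)
LZ77 triple: (3, 3, 'e')


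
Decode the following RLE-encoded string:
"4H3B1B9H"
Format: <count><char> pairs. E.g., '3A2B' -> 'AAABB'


Expanding each <count><char> pair:
  4H -> 'HHHH'
  3B -> 'BBB'
  1B -> 'B'
  9H -> 'HHHHHHHHH'

Decoded = HHHHBBBBHHHHHHHHH


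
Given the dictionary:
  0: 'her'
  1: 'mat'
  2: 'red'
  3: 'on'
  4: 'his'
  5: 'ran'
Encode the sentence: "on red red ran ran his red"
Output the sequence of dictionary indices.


Look up each word in the dictionary:
  'on' -> 3
  'red' -> 2
  'red' -> 2
  'ran' -> 5
  'ran' -> 5
  'his' -> 4
  'red' -> 2

Encoded: [3, 2, 2, 5, 5, 4, 2]


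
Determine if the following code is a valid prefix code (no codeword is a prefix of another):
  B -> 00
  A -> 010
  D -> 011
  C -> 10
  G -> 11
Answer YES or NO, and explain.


Checking each pair (does one codeword prefix another?):
  B='00' vs A='010': no prefix
  B='00' vs D='011': no prefix
  B='00' vs C='10': no prefix
  B='00' vs G='11': no prefix
  A='010' vs B='00': no prefix
  A='010' vs D='011': no prefix
  A='010' vs C='10': no prefix
  A='010' vs G='11': no prefix
  D='011' vs B='00': no prefix
  D='011' vs A='010': no prefix
  D='011' vs C='10': no prefix
  D='011' vs G='11': no prefix
  C='10' vs B='00': no prefix
  C='10' vs A='010': no prefix
  C='10' vs D='011': no prefix
  C='10' vs G='11': no prefix
  G='11' vs B='00': no prefix
  G='11' vs A='010': no prefix
  G='11' vs D='011': no prefix
  G='11' vs C='10': no prefix
No violation found over all pairs.

YES -- this is a valid prefix code. No codeword is a prefix of any other codeword.


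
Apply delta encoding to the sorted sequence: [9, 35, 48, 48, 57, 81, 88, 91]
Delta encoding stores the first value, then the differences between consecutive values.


First value: 9
Deltas:
  35 - 9 = 26
  48 - 35 = 13
  48 - 48 = 0
  57 - 48 = 9
  81 - 57 = 24
  88 - 81 = 7
  91 - 88 = 3


Delta encoded: [9, 26, 13, 0, 9, 24, 7, 3]


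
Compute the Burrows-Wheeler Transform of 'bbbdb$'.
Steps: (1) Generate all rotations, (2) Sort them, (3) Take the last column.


Rotations (sorted):
  0: $bbbdb -> last char: b
  1: b$bbbd -> last char: d
  2: bbbdb$ -> last char: $
  3: bbdb$b -> last char: b
  4: bdb$bb -> last char: b
  5: db$bbb -> last char: b


BWT = bd$bbb


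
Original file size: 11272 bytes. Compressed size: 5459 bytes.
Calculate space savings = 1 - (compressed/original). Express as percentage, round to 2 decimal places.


ratio = compressed/original = 5459/11272 = 0.484297
savings = 1 - ratio = 1 - 0.484297 = 0.515703
as a percentage: 0.515703 * 100 = 51.57%

Space savings = 1 - 5459/11272 = 51.57%


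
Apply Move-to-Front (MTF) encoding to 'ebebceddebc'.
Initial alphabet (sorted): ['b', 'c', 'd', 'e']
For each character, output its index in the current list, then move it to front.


MTF encoding:
'e': index 3 in ['b', 'c', 'd', 'e'] -> ['e', 'b', 'c', 'd']
'b': index 1 in ['e', 'b', 'c', 'd'] -> ['b', 'e', 'c', 'd']
'e': index 1 in ['b', 'e', 'c', 'd'] -> ['e', 'b', 'c', 'd']
'b': index 1 in ['e', 'b', 'c', 'd'] -> ['b', 'e', 'c', 'd']
'c': index 2 in ['b', 'e', 'c', 'd'] -> ['c', 'b', 'e', 'd']
'e': index 2 in ['c', 'b', 'e', 'd'] -> ['e', 'c', 'b', 'd']
'd': index 3 in ['e', 'c', 'b', 'd'] -> ['d', 'e', 'c', 'b']
'd': index 0 in ['d', 'e', 'c', 'b'] -> ['d', 'e', 'c', 'b']
'e': index 1 in ['d', 'e', 'c', 'b'] -> ['e', 'd', 'c', 'b']
'b': index 3 in ['e', 'd', 'c', 'b'] -> ['b', 'e', 'd', 'c']
'c': index 3 in ['b', 'e', 'd', 'c'] -> ['c', 'b', 'e', 'd']


Output: [3, 1, 1, 1, 2, 2, 3, 0, 1, 3, 3]


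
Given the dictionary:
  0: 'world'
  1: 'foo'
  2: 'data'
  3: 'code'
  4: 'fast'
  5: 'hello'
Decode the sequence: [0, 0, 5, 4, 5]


Look up each index in the dictionary:
  0 -> 'world'
  0 -> 'world'
  5 -> 'hello'
  4 -> 'fast'
  5 -> 'hello'

Decoded: "world world hello fast hello"


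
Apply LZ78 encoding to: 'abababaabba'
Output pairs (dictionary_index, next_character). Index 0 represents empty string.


LZ78 encoding steps:
Dictionary: {0: ''}
Step 1: w='' (idx 0), next='a' -> output (0, 'a'), add 'a' as idx 1
Step 2: w='' (idx 0), next='b' -> output (0, 'b'), add 'b' as idx 2
Step 3: w='a' (idx 1), next='b' -> output (1, 'b'), add 'ab' as idx 3
Step 4: w='ab' (idx 3), next='a' -> output (3, 'a'), add 'aba' as idx 4
Step 5: w='ab' (idx 3), next='b' -> output (3, 'b'), add 'abb' as idx 5
Step 6: w='a' (idx 1), end of input -> output (1, '')


Encoded: [(0, 'a'), (0, 'b'), (1, 'b'), (3, 'a'), (3, 'b'), (1, '')]


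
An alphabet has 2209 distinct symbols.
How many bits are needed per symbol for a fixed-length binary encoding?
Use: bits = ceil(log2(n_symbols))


log2(2209) = 11.1092
Bracket: 2^11 = 2048 < 2209 <= 2^12 = 4096
So ceil(log2(2209)) = 12

bits = ceil(log2(2209)) = ceil(11.1092) = 12 bits


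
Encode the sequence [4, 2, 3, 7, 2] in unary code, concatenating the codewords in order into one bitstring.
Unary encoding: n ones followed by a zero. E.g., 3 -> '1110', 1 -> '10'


Encode each number as n ones followed by a terminating 0:
  4 -> 11110 (5 bits)
  2 -> 110 (3 bits)
  3 -> 1110 (4 bits)
  7 -> 11111110 (8 bits)
  2 -> 110 (3 bits)
Total length = 5 + 3 + 4 + 8 + 3 = 23 bits.

Unary([4, 2, 3, 7, 2]) = 11110110111011111110110 (23 bits)


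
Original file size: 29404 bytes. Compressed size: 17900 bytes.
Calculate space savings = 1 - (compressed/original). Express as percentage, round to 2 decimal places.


ratio = compressed/original = 17900/29404 = 0.608761
savings = 1 - ratio = 1 - 0.608761 = 0.391239
as a percentage: 0.391239 * 100 = 39.12%

Space savings = 1 - 17900/29404 = 39.12%
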